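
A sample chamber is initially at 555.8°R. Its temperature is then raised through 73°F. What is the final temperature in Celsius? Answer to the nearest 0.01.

76.18°C

Initial temperature in Celsius: (555.8 - 491.67) × 5/9 = 35.6278°C.
The 73°F change is an interval, so only the factor 5/9 applies: +73 × 5/9 = +40.5556°C.
Final Celsius temperature: 35.6278 + 40.5556 = 76.1833°C.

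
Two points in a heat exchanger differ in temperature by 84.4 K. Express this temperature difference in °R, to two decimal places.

For a temperature interval the offset drops out; only the factor 1.8 applies.
84.4 × 1.8 = 151.92.

151.92°R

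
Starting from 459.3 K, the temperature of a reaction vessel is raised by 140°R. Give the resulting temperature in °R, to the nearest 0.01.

966.74°R

Initial temperature in Celsius: 459.3 - 273.15 = 186.1500°C.
The 140°R change is an interval, so only the factor 5/9 applies: +140 × 5/9 = +77.7778°C.
Final Celsius temperature: 186.1500 + 77.7778 = 263.9278°C.
In Rankine: 263.9278 × 1.8 + 491.67 = 966.74°R.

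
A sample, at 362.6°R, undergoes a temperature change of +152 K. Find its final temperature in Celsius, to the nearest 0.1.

80.3°C

Initial temperature in Celsius: (362.6 - 491.67) × 5/9 = -71.7056°C.
The 152 K change is an interval; Kelvin and Celsius degrees are the same size, so ΔC = +152°C.
Final Celsius temperature: -71.7056 + 152.0000 = 80.2944°C.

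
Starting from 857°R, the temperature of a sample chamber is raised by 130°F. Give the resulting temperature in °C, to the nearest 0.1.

275.2°C

Initial temperature in Celsius: (857 - 491.67) × 5/9 = 202.9611°C.
The 130°F change is an interval, so only the factor 5/9 applies: +130 × 5/9 = +72.2222°C.
Final Celsius temperature: 202.9611 + 72.2222 = 275.1833°C.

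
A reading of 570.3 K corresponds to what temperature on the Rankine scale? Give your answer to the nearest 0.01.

1026.54°R

In Celsius: 570.3 - 273.15 = 297.1500°C.
In Rankine: 297.1500 × 1.8 + 491.67 = 1026.54°R.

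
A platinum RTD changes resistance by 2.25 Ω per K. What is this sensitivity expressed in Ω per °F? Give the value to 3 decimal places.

Since only a temperature interval is involved, the additive offset between the scales drops out.
A change of 1°F is a change of 5/9 K, so per °F the value is 2.25 × 5/9 = 1.250.

1.250 Ω per °F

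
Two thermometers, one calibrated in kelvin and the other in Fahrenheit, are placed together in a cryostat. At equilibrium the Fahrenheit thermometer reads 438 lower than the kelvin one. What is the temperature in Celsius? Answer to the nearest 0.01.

Let x be the kelvin reading; then the Fahrenheit reading is 1.8·x - 459.67.
(1.8·x - 459.67) - x = -438  ⇒  (0.8)·x = 21.67  ⇒  x = 27.0875 K.
In Celsius: 27.0875 - 273.15 = -246.06°C.

-246.06°C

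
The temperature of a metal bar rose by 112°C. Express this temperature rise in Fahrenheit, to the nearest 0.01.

An interval of 1°C corresponds to 1.8°F.
112 × 1.8 = 201.60.

201.60°F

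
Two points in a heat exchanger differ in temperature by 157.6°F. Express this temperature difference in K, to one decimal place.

87.6 K

For a temperature interval the offset drops out; only the factor 5/9 applies.
157.6 × 5/9 = 87.6.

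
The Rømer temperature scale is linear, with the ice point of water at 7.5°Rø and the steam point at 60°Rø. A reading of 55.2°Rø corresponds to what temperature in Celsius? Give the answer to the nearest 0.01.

Linear interpolation between the fixed points: C = (55.2 - 7.5) × 100 / (60 - 7.5) = 90.8571°C.

90.86°C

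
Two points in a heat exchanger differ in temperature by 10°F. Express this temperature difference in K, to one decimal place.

For a temperature interval the offset drops out; only the factor 5/9 applies.
10 × 5/9 = 5.6.

5.6 K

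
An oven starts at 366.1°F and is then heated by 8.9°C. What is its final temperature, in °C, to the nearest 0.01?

194.51°C

Initial temperature in Celsius: (366.1 - 32) × 5/9 = 185.6111°C.
Final Celsius temperature: 185.6111 + 8.9000 = 194.5111°C.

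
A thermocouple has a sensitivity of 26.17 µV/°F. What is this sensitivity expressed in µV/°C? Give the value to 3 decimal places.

47.106 µV/°C

The quantity depends on a temperature interval, so only the ratio of degree sizes applies; the offset between the scales is irrelevant.
A change of 1°C is a change of 1.8°F, so per °C the value is 26.17 × 1.8 = 47.106.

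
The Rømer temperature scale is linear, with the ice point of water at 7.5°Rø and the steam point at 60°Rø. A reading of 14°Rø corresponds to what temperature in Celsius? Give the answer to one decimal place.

12.4°C

Linear interpolation between the fixed points: C = (14 - 7.5) × 100 / (60 - 7.5) = 12.3810°C.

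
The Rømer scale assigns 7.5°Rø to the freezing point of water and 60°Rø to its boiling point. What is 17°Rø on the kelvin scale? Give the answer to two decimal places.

291.25 K

Linear interpolation between the fixed points: C = (17 - 7.5) × 100 / (60 - 7.5) = 18.0952°C.
Then 18.0952 + 273.15 = 291.25 K.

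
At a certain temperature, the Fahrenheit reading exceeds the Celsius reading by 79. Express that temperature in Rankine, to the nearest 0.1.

Let x be the Fahrenheit reading; then the Celsius reading is 5/9·x - 17.7778.
(5/9·x - 17.7778) - x = -79  ⇒  (-4/9)·x = -61.2222  ⇒  x = 137.7500°F.
In Celsius: (137.75 - 32) × 5/9 = 58.7500°C.
In Rankine: 58.7500 × 1.8 + 491.67 = 597.4°R.

597.4°R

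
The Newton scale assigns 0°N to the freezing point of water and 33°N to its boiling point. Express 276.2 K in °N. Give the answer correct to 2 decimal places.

1.01°N

First in Celsius: 276.2 - 273.15 = 3.0500°C.
Linearly onto the Newton scale: 0 + (3.0500 / 100) × (33 - 0) = 1.01°N.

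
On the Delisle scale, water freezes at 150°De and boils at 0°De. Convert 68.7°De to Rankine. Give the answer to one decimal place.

Linear interpolation between the fixed points: C = (68.7 - 150) × 100 / (0 - 150) = 54.2000°C.
Then 54.2000 × 1.8 + 491.67 = 589.2°R.

589.2°R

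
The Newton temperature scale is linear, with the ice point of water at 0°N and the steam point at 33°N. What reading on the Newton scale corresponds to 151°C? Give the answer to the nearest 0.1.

Linearly onto the Newton scale: 0 + (151.0000 / 100) × (33 - 0) = 49.8°N.

49.8°N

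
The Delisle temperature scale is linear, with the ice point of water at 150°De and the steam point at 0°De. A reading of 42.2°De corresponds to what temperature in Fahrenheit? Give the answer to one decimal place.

161.4°F

Linear interpolation between the fixed points: C = (42.2 - 150) × 100 / (0 - 150) = 71.8667°C.
Then 71.8667 × 1.8 + 32 = 161.4°F.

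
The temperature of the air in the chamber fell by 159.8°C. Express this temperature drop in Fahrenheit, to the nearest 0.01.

For a temperature interval the offset drops out; only the factor 1.8 applies.
159.8 × 1.8 = 287.64.

287.64°F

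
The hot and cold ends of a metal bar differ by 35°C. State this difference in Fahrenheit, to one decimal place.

63.0°F

An interval of 1°C corresponds to 1.8°F.
35 × 1.8 = 63.0.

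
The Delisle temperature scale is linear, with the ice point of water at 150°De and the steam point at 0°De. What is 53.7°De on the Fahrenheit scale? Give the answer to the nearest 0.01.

147.56°F

Linear interpolation between the fixed points: C = (53.7 - 150) × 100 / (0 - 150) = 64.2000°C.
Then 64.2000 × 1.8 + 32 = 147.56°F.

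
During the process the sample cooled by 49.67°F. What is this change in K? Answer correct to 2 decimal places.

An interval of 1°F corresponds to 5/9 K.
49.67 × 5/9 = 27.59.

27.59 K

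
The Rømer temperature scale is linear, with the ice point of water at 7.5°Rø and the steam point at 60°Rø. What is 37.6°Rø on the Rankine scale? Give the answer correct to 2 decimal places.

594.87°R

Linear interpolation between the fixed points: C = (37.6 - 7.5) × 100 / (60 - 7.5) = 57.3333°C.
Then 57.3333 × 1.8 + 491.67 = 594.87°R.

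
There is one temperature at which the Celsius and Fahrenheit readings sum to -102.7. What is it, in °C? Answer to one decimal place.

-48.1°C

Let C be the Celsius reading. The Fahrenheit reading is F = 1.8·C + 32.
Require C + F = -102.7: (2.8)·C + 32 = -102.7.
C = (-102.7 - 32) / (2.8) = -48.1.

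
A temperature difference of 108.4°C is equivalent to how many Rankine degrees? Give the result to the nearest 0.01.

195.12°R

An interval of 1°C corresponds to 1.8°R.
108.4 × 1.8 = 195.12.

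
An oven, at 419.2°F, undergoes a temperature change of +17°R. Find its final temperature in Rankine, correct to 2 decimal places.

Initial temperature in Celsius: (419.2 - 32) × 5/9 = 215.1111°C.
The 17°R change is an interval, so only the factor 5/9 applies: +17 × 5/9 = +9.4444°C.
Final Celsius temperature: 215.1111 + 9.4444 = 224.5556°C.
In Rankine: 224.5556 × 1.8 + 491.67 = 895.87°R.

895.87°R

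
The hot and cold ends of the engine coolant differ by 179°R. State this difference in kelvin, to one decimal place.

99.4 K

An interval of 1°R corresponds to 5/9 K.
179 × 5/9 = 99.4.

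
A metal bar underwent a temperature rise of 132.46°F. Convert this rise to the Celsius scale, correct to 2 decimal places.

73.59°C

For a temperature interval the offset drops out; only the factor 5/9 applies.
132.46 × 5/9 = 73.59.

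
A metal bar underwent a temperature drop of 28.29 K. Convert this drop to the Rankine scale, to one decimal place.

50.9°R

Only the scale ratio 1.8 matters for a change in temperature.
28.29 × 1.8 = 50.9.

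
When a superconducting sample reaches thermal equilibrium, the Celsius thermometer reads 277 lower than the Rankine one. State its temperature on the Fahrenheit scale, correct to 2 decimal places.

-451.01°F

Let x be the Rankine reading; then the Celsius reading is 5/9·x - 273.15.
(5/9·x - 273.15) - x = -277  ⇒  (-4/9)·x = -3.85  ⇒  x = 8.6625°R.
In Celsius: (8.6625 - 491.67) × 5/9 = -268.3375°C.
In Fahrenheit: -268.3375 × 1.8 + 32 = -451.01°F.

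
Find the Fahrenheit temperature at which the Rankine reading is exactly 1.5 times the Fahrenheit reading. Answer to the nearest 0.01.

919.34°F

Let F be the Fahrenheit reading. The Rankine reading is R = 1·F + 459.67.
Require R = 1.5·F: 1·F + 459.67 = 1.5·F.
(-0.5)·F = -459.67  ⇒  F = 919.34.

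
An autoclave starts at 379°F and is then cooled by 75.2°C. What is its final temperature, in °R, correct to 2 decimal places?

703.31°R

Initial temperature in Celsius: (379 - 32) × 5/9 = 192.7778°C.
Final Celsius temperature: 192.7778 - 75.2000 = 117.5778°C.
In Rankine: 117.5778 × 1.8 + 491.67 = 703.31°R.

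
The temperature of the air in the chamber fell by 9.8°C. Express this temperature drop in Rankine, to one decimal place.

An interval of 1°C corresponds to 1.8°R.
9.8 × 1.8 = 17.6.

17.6°R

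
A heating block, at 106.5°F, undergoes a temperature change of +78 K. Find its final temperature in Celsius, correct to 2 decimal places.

Initial temperature in Celsius: (106.5 - 32) × 5/9 = 41.3889°C.
The 78 K change is an interval; Kelvin and Celsius degrees are the same size, so ΔC = +78°C.
Final Celsius temperature: 41.3889 + 78.0000 = 119.3889°C.

119.39°C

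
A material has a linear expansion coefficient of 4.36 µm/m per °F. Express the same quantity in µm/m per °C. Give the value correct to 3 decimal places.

The quantity depends on a temperature interval, so only the ratio of degree sizes applies; the offset between the scales is irrelevant.
A change of 1°C is a change of 1.8°F, so per °C the value is 4.36 × 1.8 = 7.848.

7.848 µm/m per °C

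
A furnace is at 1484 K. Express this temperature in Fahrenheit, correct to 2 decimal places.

In Celsius: 1484 - 273.15 = 1210.8500°C.
In Fahrenheit: 1210.8500 × 1.8 + 32 = 2211.53°F.

2211.53°F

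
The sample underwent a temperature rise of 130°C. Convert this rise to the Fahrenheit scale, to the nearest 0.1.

234.0°F

An interval of 1°C corresponds to 1.8°F.
130 × 1.8 = 234.0.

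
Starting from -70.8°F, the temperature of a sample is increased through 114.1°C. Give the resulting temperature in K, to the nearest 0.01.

Initial temperature in Celsius: (-70.8 - 32) × 5/9 = -57.1111°C.
Final Celsius temperature: -57.1111 + 114.1000 = 56.9889°C.
In kelvin: 56.9889 + 273.15 = 330.14 K.

330.14 K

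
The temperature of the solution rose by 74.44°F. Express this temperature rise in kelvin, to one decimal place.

41.4 K

For a temperature interval the offset drops out; only the factor 5/9 applies.
74.44 × 5/9 = 41.4.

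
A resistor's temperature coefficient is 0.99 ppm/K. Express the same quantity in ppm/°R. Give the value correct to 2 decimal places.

0.55 ppm/°R

The quantity depends on a temperature interval, so only the ratio of degree sizes applies; the offset between the scales is irrelevant.
A change of 1°R is a change of 5/9 K, so per °R the value is 0.99 × 5/9 = 0.55.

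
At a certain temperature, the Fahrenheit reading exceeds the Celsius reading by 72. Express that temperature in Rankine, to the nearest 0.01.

581.67°R

Let x be the Fahrenheit reading; then the Celsius reading is 5/9·x - 17.7778.
(5/9·x - 17.7778) - x = -72  ⇒  (-4/9)·x = -54.2222  ⇒  x = 122.0000°F.
In Celsius: (122 - 32) × 5/9 = 50.0000°C.
In Rankine: 50.0000 × 1.8 + 491.67 = 581.67°R.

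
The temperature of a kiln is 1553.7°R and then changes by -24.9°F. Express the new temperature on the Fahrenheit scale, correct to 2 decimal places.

1069.13°F

Initial temperature in Celsius: (1553.7 - 491.67) × 5/9 = 590.0167°C.
The 24.9°F change is an interval, so only the factor 5/9 applies: -24.9 × 5/9 = -13.8333°C.
Final Celsius temperature: 590.0167 - 13.8333 = 576.1833°C.
In Fahrenheit: 576.1833 × 1.8 + 32 = 1069.13°F.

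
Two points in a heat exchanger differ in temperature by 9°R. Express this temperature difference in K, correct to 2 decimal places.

An interval of 1°R corresponds to 5/9 K.
9 × 5/9 = 5.00.

5.00 K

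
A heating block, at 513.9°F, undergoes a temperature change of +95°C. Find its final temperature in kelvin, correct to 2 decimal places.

635.87 K

Initial temperature in Celsius: (513.9 - 32) × 5/9 = 267.7222°C.
Final Celsius temperature: 267.7222 + 95.0000 = 362.7222°C.
In kelvin: 362.7222 + 273.15 = 635.87 K.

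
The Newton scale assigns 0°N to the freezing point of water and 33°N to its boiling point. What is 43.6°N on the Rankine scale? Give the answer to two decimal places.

Linear interpolation between the fixed points: C = (43.6 - 0) × 100 / (33 - 0) = 132.1212°C.
Then 132.1212 × 1.8 + 491.67 = 729.49°R.

729.49°R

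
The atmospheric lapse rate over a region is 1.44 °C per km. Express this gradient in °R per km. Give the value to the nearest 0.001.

The quantity depends on a temperature interval, so only the ratio of degree sizes applies; the offset between the scales is irrelevant.
A change of 1°C is a change of 1.8°R, so 1.44 × 1.8 = 2.592.

2.592 °R/km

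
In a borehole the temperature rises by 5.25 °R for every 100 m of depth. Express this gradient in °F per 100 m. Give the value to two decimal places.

The quantity depends on a temperature interval, so only the ratio of degree sizes applies; the offset between the scales is irrelevant.
A change of 1°R is a change of 1°F, so 5.25 × 1 = 5.25.

5.25 °F/100 m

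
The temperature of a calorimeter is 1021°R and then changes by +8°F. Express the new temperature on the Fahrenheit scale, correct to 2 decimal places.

569.33°F

Initial temperature in Celsius: (1021 - 491.67) × 5/9 = 294.0722°C.
The 8°F change is an interval, so only the factor 5/9 applies: +8 × 5/9 = +4.4444°C.
Final Celsius temperature: 294.0722 + 4.4444 = 298.5167°C.
In Fahrenheit: 298.5167 × 1.8 + 32 = 569.33°F.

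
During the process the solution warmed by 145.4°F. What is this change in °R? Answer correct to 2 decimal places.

145.40°R

Fahrenheit and Rankine degrees are the same size, so the interval is unchanged: 145.40.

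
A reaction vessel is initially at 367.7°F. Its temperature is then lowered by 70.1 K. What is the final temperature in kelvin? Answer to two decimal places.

Initial temperature in Celsius: (367.7 - 32) × 5/9 = 186.5000°C.
The 70.1 K change is an interval; Kelvin and Celsius degrees are the same size, so ΔC = -70.1°C.
Final Celsius temperature: 186.5000 - 70.1000 = 116.4000°C.
In kelvin: 116.4000 + 273.15 = 389.55 K.

389.55 K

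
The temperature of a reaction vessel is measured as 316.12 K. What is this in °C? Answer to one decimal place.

43.0°C

In Celsius: 316.12 - 273.15 = 42.9700°C.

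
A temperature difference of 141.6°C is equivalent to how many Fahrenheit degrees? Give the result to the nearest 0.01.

For a temperature interval the offset drops out; only the factor 1.8 applies.
141.6 × 1.8 = 254.88.

254.88°F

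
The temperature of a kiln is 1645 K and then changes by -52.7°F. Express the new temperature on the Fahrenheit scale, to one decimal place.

2448.6°F

Initial temperature in Celsius: 1645 - 273.15 = 1371.8500°C.
The 52.7°F change is an interval, so only the factor 5/9 applies: -52.7 × 5/9 = -29.2778°C.
Final Celsius temperature: 1371.8500 - 29.2778 = 1342.5722°C.
In Fahrenheit: 1342.5722 × 1.8 + 32 = 2448.6°F.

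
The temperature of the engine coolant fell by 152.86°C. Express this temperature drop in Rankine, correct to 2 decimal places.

Only the scale ratio 1.8 matters for a change in temperature.
152.86 × 1.8 = 275.15.

275.15°R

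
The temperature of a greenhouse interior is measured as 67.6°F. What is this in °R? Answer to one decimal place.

527.3°R

In Celsius: (67.6 - 32) × 5/9 = 19.7778°C.
In Rankine: 19.7778 × 1.8 + 491.67 = 527.3°R.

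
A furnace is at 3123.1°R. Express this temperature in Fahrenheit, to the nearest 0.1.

In Celsius: (3123.1 - 491.67) × 5/9 = 1461.9056°C.
In Fahrenheit: 1461.9056 × 1.8 + 32 = 2663.4°F.

2663.4°F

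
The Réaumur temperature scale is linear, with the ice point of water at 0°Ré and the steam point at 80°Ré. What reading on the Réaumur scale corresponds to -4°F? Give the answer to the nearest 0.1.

First in Celsius: (-4 - 32) × 5/9 = -20.0000°C.
Linearly onto the Réaumur scale: 0 + (-20.0000 / 100) × (80 - 0) = -16.0°Ré.

-16.0°Ré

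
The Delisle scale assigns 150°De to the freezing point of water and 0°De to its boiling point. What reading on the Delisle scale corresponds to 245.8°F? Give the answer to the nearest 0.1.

First in Celsius: (245.8 - 32) × 5/9 = 118.7778°C.
Linearly onto the Delisle scale: 150 + (118.7778 / 100) × (0 - 150) = -28.2°De.

-28.2°De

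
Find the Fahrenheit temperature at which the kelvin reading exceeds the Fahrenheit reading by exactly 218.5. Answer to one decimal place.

Let F be the Fahrenheit reading. The kelvin reading is K = 5/9·F + 255.372.
Require K - F = 218.5: (-4/9)·F + 255.372 = 218.5.
F = (218.5 - 255.372) / (-4/9) = 83.0.

83.0°F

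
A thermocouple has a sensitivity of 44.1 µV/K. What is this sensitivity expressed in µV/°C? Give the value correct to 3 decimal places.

44.100 µV/°C

Since only a temperature interval is involved, the additive offset between the scales drops out.
A change of 1°C is a change of 1 K, so per °C the value is 44.1 × 1 = 44.100.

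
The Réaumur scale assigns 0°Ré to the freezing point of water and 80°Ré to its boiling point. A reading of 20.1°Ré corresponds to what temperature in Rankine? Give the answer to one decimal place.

Linear interpolation between the fixed points: C = (20.1 - 0) × 100 / (80 - 0) = 25.1250°C.
Then 25.1250 × 1.8 + 491.67 = 536.9°R.

536.9°R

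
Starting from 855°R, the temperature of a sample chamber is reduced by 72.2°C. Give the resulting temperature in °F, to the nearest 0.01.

265.37°F

Initial temperature in Celsius: (855 - 491.67) × 5/9 = 201.8500°C.
Final Celsius temperature: 201.8500 - 72.2000 = 129.6500°C.
In Fahrenheit: 129.6500 × 1.8 + 32 = 265.37°F.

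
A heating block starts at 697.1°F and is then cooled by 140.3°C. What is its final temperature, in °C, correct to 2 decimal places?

Initial temperature in Celsius: (697.1 - 32) × 5/9 = 369.5000°C.
Final Celsius temperature: 369.5000 - 140.3000 = 229.2000°C.

229.20°C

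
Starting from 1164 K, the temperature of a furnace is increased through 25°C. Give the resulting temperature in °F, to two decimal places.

Initial temperature in Celsius: 1164 - 273.15 = 890.8500°C.
Final Celsius temperature: 890.8500 + 25.0000 = 915.8500°C.
In Fahrenheit: 915.8500 × 1.8 + 32 = 1680.53°F.

1680.53°F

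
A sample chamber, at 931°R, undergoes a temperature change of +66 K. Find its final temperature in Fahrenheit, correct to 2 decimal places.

590.13°F

Initial temperature in Celsius: (931 - 491.67) × 5/9 = 244.0722°C.
The 66 K change is an interval; Kelvin and Celsius degrees are the same size, so ΔC = +66°C.
Final Celsius temperature: 244.0722 + 66.0000 = 310.0722°C.
In Fahrenheit: 310.0722 × 1.8 + 32 = 590.13°F.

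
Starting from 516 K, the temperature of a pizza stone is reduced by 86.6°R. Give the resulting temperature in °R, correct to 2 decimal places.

842.20°R

Initial temperature in Celsius: 516 - 273.15 = 242.8500°C.
The 86.6°R change is an interval, so only the factor 5/9 applies: -86.6 × 5/9 = -48.1111°C.
Final Celsius temperature: 242.8500 - 48.1111 = 194.7389°C.
In Rankine: 194.7389 × 1.8 + 491.67 = 842.20°R.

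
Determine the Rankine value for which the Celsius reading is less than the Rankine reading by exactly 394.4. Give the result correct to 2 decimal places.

272.81°R

Let R be the Rankine reading. The Celsius reading is C = 5/9·R - 273.15.
Require C - R = -394.4: (-4/9)·R - 273.15 = -394.4.
R = (-394.4 + 273.15) / (-4/9) = 272.81.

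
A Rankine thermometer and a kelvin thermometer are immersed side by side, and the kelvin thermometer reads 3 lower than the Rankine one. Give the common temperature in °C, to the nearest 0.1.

Let x be the Rankine reading; then the kelvin reading is 5/9·x.
(5/9·x) - x = -3  ⇒  (-4/9)·x = -3  ⇒  x = 6.7500°R.
In Celsius: (6.75 - 491.67) × 5/9 = -269.4°C.

-269.4°C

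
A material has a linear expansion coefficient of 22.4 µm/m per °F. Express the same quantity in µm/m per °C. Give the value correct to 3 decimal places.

Since only a temperature interval is involved, the additive offset between the scales drops out.
A change of 1°C is a change of 1.8°F, so per °C the value is 22.4 × 1.8 = 40.320.

40.320 µm/m per °C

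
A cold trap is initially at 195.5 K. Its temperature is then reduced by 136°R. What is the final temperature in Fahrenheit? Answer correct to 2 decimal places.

Initial temperature in Celsius: 195.5 - 273.15 = -77.6500°C.
The 136°R change is an interval, so only the factor 5/9 applies: -136 × 5/9 = -75.5556°C.
Final Celsius temperature: -77.6500 - 75.5556 = -153.2056°C.
In Fahrenheit: -153.2056 × 1.8 + 32 = -243.77°F.

-243.77°F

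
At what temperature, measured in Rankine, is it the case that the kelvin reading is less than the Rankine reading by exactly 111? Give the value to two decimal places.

Let R be the Rankine reading. The kelvin reading is K = 5/9·R.
Require K - R = -111: (-4/9)·R = -111.
R = (-111) / (-4/9) = 249.75.

249.75°R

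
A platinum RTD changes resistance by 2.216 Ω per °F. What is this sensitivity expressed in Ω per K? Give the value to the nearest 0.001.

3.989 Ω per K

Since only a temperature interval is involved, the additive offset between the scales drops out.
A change of 1 K is a change of 1.8°F, so per K the value is 2.216 × 1.8 = 3.989.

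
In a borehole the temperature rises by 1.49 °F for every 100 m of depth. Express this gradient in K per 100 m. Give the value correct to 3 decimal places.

Since only a temperature interval is involved, the additive offset between the scales drops out.
A change of 1°F is a change of 5/9 K, so 1.49 × 5/9 = 0.828.

0.828 K/100 m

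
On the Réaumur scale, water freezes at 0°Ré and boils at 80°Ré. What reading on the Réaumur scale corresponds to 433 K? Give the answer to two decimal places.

127.88°Ré

First in Celsius: 433 - 273.15 = 159.8500°C.
Linearly onto the Réaumur scale: 0 + (159.8500 / 100) × (80 - 0) = 127.88°Ré.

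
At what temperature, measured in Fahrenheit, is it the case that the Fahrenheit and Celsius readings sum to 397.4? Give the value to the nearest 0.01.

266.90°F

Let F be the Fahrenheit reading. The Celsius reading is C = 5/9·F - 17.7778.
Require F + C = 397.4: (14/9)·F - 17.7778 = 397.4.
F = (397.4 + 17.7778) / (14/9) = 266.90.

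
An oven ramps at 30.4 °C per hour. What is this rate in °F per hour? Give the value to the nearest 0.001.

Since only a temperature interval is involved, the additive offset between the scales drops out.
A change of 1°C is a change of 1.8°F, so 30.4 × 1.8 = 54.720.

54.720 °F/hour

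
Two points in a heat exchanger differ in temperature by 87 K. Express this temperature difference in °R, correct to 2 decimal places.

156.60°R

For a temperature interval the offset drops out; only the factor 1.8 applies.
87 × 1.8 = 156.60.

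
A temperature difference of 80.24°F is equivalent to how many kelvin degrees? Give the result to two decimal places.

An interval of 1°F corresponds to 5/9 K.
80.24 × 5/9 = 44.58.

44.58 K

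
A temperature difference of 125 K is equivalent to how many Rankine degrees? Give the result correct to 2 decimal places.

For a temperature interval the offset drops out; only the factor 1.8 applies.
125 × 1.8 = 225.00.

225.00°R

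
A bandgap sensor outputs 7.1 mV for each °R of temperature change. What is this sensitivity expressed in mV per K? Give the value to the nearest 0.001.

12.780 mV per K

Since only a temperature interval is involved, the additive offset between the scales drops out.
A change of 1 K is a change of 1.8°R, so per K the value is 7.1 × 1.8 = 12.780.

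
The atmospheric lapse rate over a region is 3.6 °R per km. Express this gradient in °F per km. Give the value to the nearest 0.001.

3.600 °F/km

The quantity depends on a temperature interval, so only the ratio of degree sizes applies; the offset between the scales is irrelevant.
A change of 1°R is a change of 1°F, so 3.6 × 1 = 3.600.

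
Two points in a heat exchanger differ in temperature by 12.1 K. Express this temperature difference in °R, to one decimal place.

21.8°R

Only the scale ratio 1.8 matters for a change in temperature.
12.1 × 1.8 = 21.8.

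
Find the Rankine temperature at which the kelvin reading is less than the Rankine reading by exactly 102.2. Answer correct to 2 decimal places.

229.95°R

Let R be the Rankine reading. The kelvin reading is K = 5/9·R.
Require K - R = -102.2: (-4/9)·R = -102.2.
R = (-102.2) / (-4/9) = 229.95.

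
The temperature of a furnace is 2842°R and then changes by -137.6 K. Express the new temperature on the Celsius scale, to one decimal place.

1168.1°C

Initial temperature in Celsius: (2842 - 491.67) × 5/9 = 1305.7389°C.
The 137.6 K change is an interval; Kelvin and Celsius degrees are the same size, so ΔC = -137.6°C.
Final Celsius temperature: 1305.7389 - 137.6000 = 1168.1389°C.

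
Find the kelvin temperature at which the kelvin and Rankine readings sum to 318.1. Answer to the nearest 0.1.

113.6 K

Let K be the kelvin reading. The Rankine reading is R = 1.8·K.
Require K + R = 318.1: (2.8)·K = 318.1.
K = (318.1) / (2.8) = 113.6.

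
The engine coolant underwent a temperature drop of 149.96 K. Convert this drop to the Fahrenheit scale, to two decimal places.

269.93°F

An interval of 1 K corresponds to 1.8°F.
149.96 × 1.8 = 269.93.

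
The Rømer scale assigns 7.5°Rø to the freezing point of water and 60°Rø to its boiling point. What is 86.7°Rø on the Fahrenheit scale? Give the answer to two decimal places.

Linear interpolation between the fixed points: C = (86.7 - 7.5) × 100 / (60 - 7.5) = 150.8571°C.
Then 150.8571 × 1.8 + 32 = 303.54°F.

303.54°F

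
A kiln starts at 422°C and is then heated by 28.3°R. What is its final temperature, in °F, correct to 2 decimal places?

819.90°F

The 28.3°R change is an interval, so only the factor 5/9 applies: +28.3 × 5/9 = +15.7222°C.
Final Celsius temperature: 422.0000 + 15.7222 = 437.7222°C.
In Fahrenheit: 437.7222 × 1.8 + 32 = 819.90°F.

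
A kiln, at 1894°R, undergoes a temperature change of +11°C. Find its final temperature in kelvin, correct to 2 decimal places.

Initial temperature in Celsius: (1894 - 491.67) × 5/9 = 779.0722°C.
Final Celsius temperature: 779.0722 + 11.0000 = 790.0722°C.
In kelvin: 790.0722 + 273.15 = 1063.22 K.

1063.22 K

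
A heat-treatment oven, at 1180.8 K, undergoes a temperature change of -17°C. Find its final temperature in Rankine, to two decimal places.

2094.84°R

Initial temperature in Celsius: 1180.8 - 273.15 = 907.6500°C.
Final Celsius temperature: 907.6500 - 17.0000 = 890.6500°C.
In Rankine: 890.6500 × 1.8 + 491.67 = 2094.84°R.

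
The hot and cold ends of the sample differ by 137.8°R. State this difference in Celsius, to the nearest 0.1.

76.6°C

An interval of 1°R corresponds to 5/9°C.
137.8 × 5/9 = 76.6.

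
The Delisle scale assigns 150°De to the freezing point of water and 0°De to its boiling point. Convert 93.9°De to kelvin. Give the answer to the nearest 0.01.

Linear interpolation between the fixed points: C = (93.9 - 150) × 100 / (0 - 150) = 37.4000°C.
Then 37.4000 + 273.15 = 310.55 K.

310.55 K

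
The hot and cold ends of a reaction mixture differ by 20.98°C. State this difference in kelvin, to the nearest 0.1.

Celsius and kelvin degrees are the same size, so the interval is unchanged: 21.0.

21.0 K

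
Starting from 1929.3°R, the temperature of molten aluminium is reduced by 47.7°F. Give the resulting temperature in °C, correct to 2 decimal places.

Initial temperature in Celsius: (1929.3 - 491.67) × 5/9 = 798.6833°C.
The 47.7°F change is an interval, so only the factor 5/9 applies: -47.7 × 5/9 = -26.5000°C.
Final Celsius temperature: 798.6833 - 26.5000 = 772.1833°C.

772.18°C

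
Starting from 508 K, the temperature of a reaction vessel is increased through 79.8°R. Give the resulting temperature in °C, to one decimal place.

279.2°C

Initial temperature in Celsius: 508 - 273.15 = 234.8500°C.
The 79.8°R change is an interval, so only the factor 5/9 applies: +79.8 × 5/9 = +44.3333°C.
Final Celsius temperature: 234.8500 + 44.3333 = 279.1833°C.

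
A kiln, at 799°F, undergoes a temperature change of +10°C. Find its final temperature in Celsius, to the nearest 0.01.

436.11°C

Initial temperature in Celsius: (799 - 32) × 5/9 = 426.1111°C.
Final Celsius temperature: 426.1111 + 10.0000 = 436.1111°C.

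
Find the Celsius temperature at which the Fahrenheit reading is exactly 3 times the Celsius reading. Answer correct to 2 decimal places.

Let C be the Celsius reading. The Fahrenheit reading is F = 1.8·C + 32.
Require F = 3·C: 1.8·C + 32 = 3·C.
(-1.2)·C = -32  ⇒  C = 26.67.

26.67°C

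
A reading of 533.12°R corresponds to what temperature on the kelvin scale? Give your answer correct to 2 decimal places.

In Celsius: (533.12 - 491.67) × 5/9 = 23.0278°C.
In kelvin: 23.0278 + 273.15 = 296.18 K.

296.18 K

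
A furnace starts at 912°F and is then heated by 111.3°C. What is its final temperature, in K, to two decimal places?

Initial temperature in Celsius: (912 - 32) × 5/9 = 488.8889°C.
Final Celsius temperature: 488.8889 + 111.3000 = 600.1889°C.
In kelvin: 600.1889 + 273.15 = 873.34 K.

873.34 K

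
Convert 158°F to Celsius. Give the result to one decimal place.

70.0°C

In Celsius: (158 - 32) × 5/9 = 70.0000°C.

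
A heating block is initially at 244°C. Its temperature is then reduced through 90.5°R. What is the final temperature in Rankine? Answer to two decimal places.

840.37°R

The 90.5°R change is an interval, so only the factor 5/9 applies: -90.5 × 5/9 = -50.2778°C.
Final Celsius temperature: 244.0000 - 50.2778 = 193.7222°C.
In Rankine: 193.7222 × 1.8 + 491.67 = 840.37°R.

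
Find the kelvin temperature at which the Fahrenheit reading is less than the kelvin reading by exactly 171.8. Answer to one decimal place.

359.8 K

Let K be the kelvin reading. The Fahrenheit reading is F = 1.8·K - 459.67.
Require F - K = -171.8: (0.8)·K - 459.67 = -171.8.
K = (-171.8 + 459.67) / (0.8) = 359.8.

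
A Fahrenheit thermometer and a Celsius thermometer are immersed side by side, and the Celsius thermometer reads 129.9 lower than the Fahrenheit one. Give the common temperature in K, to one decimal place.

395.5 K

Let x be the Fahrenheit reading; then the Celsius reading is 5/9·x - 17.7778.
(5/9·x - 17.7778) - x = -129.9  ⇒  (-4/9)·x = -112.122  ⇒  x = 252.2750°F.
In Celsius: (252.275 - 32) × 5/9 = 122.3750°C.
In kelvin: 122.3750 + 273.15 = 395.5 K.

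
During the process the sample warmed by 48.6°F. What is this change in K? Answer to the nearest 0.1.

27.0 K

An interval of 1°F corresponds to 5/9 K.
48.6 × 5/9 = 27.0.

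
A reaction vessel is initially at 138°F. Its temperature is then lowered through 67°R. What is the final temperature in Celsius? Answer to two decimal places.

Initial temperature in Celsius: (138 - 32) × 5/9 = 58.8889°C.
The 67°R change is an interval, so only the factor 5/9 applies: -67 × 5/9 = -37.2222°C.
Final Celsius temperature: 58.8889 - 37.2222 = 21.6667°C.

21.67°C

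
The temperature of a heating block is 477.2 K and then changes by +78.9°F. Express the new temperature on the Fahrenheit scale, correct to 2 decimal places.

478.19°F

Initial temperature in Celsius: 477.2 - 273.15 = 204.0500°C.
The 78.9°F change is an interval, so only the factor 5/9 applies: +78.9 × 5/9 = +43.8333°C.
Final Celsius temperature: 204.0500 + 43.8333 = 247.8833°C.
In Fahrenheit: 247.8833 × 1.8 + 32 = 478.19°F.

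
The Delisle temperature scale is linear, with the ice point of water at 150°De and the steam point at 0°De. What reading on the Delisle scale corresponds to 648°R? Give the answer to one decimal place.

19.7°De

First in Celsius: (648 - 491.67) × 5/9 = 86.8500°C.
Linearly onto the Delisle scale: 150 + (86.8500 / 100) × (0 - 150) = 19.7°De.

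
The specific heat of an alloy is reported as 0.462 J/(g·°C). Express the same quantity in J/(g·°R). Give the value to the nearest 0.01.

0.26 J/(g·°R)

The quantity depends on a temperature interval, so only the ratio of degree sizes applies; the offset between the scales is irrelevant.
A change of 1°R is a change of 5/9°C, so per °R the value is 0.462 × 5/9 = 0.26.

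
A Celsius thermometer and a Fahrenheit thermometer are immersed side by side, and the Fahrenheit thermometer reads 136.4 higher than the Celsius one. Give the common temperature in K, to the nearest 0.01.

Let x be the Celsius reading; then the Fahrenheit reading is 1.8·x + 32.
(1.8·x + 32) - x = 136.4  ⇒  (0.8)·x = 104.4  ⇒  x = 130.5000°C.
In kelvin: 130.5000 + 273.15 = 403.65 K.

403.65 K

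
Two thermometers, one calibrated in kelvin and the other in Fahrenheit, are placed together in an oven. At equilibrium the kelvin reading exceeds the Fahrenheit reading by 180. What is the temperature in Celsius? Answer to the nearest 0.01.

76.44°C

Let x be the kelvin reading; then the Fahrenheit reading is 1.8·x - 459.67.
(1.8·x - 459.67) - x = -180  ⇒  (0.8)·x = 279.67  ⇒  x = 349.5875 K.
In Celsius: 349.5875 - 273.15 = 76.44°C.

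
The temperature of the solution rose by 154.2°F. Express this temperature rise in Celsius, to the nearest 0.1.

85.7°C

An interval of 1°F corresponds to 5/9°C.
154.2 × 5/9 = 85.7.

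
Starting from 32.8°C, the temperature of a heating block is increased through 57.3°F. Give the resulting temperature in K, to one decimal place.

337.8 K

The 57.3°F change is an interval, so only the factor 5/9 applies: +57.3 × 5/9 = +31.8333°C.
Final Celsius temperature: 32.8000 + 31.8333 = 64.6333°C.
In kelvin: 64.6333 + 273.15 = 337.8 K.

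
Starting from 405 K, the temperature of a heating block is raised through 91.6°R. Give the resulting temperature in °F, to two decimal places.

Initial temperature in Celsius: 405 - 273.15 = 131.8500°C.
The 91.6°R change is an interval, so only the factor 5/9 applies: +91.6 × 5/9 = +50.8889°C.
Final Celsius temperature: 131.8500 + 50.8889 = 182.7389°C.
In Fahrenheit: 182.7389 × 1.8 + 32 = 360.93°F.

360.93°F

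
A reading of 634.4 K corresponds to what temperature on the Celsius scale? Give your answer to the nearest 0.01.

361.25°C

In Celsius: 634.4 - 273.15 = 361.2500°C.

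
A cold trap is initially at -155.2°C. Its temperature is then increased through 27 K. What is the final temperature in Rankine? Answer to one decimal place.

The 27 K change is an interval; Kelvin and Celsius degrees are the same size, so ΔC = +27°C.
Final Celsius temperature: -155.2000 + 27.0000 = -128.2000°C.
In Rankine: -128.2000 × 1.8 + 491.67 = 260.9°R.

260.9°R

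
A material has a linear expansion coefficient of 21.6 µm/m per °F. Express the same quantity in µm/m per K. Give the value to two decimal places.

Since only a temperature interval is involved, the additive offset between the scales drops out.
A change of 1 K is a change of 1.8°F, so per K the value is 21.6 × 1.8 = 38.88.

38.88 µm/m per K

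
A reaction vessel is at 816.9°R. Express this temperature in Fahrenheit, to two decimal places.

In Celsius: (816.9 - 491.67) × 5/9 = 180.6833°C.
In Fahrenheit: 180.6833 × 1.8 + 32 = 357.23°F.

357.23°F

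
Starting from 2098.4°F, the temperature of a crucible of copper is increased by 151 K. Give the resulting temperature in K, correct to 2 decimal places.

Initial temperature in Celsius: (2098.4 - 32) × 5/9 = 1148.0000°C.
The 151 K change is an interval; Kelvin and Celsius degrees are the same size, so ΔC = +151°C.
Final Celsius temperature: 1148.0000 + 151.0000 = 1299.0000°C.
In kelvin: 1299.0000 + 273.15 = 1572.15 K.

1572.15 K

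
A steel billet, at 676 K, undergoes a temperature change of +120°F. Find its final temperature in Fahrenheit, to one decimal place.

877.1°F

Initial temperature in Celsius: 676 - 273.15 = 402.8500°C.
The 120°F change is an interval, so only the factor 5/9 applies: +120 × 5/9 = +66.6667°C.
Final Celsius temperature: 402.8500 + 66.6667 = 469.5167°C.
In Fahrenheit: 469.5167 × 1.8 + 32 = 877.1°F.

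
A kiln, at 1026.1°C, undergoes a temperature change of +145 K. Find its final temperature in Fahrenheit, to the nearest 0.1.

The 145 K change is an interval; Kelvin and Celsius degrees are the same size, so ΔC = +145°C.
Final Celsius temperature: 1026.1000 + 145.0000 = 1171.1000°C.
In Fahrenheit: 1171.1000 × 1.8 + 32 = 2140.0°F.

2140.0°F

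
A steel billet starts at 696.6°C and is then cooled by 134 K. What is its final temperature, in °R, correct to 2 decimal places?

1504.35°R

The 134 K change is an interval; Kelvin and Celsius degrees are the same size, so ΔC = -134°C.
Final Celsius temperature: 696.6000 - 134.0000 = 562.6000°C.
In Rankine: 562.6000 × 1.8 + 491.67 = 1504.35°R.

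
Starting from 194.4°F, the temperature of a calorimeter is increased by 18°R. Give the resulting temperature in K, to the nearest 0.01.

Initial temperature in Celsius: (194.4 - 32) × 5/9 = 90.2222°C.
The 18°R change is an interval, so only the factor 5/9 applies: +18 × 5/9 = +10.0000°C.
Final Celsius temperature: 90.2222 + 10.0000 = 100.2222°C.
In kelvin: 100.2222 + 273.15 = 373.37 K.

373.37 K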